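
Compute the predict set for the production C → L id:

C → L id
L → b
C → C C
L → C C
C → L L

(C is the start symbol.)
PREDICT(C → L id) = (FIRST(RHS) \ {ε}) ∪ (FOLLOW(C) if ε ∈ FIRST(RHS), i.e. RHS ⇒* ε)
FIRST(L) = { 'b' }
FIRST(L id) = { 'b' }
ε ∉ FIRST(L id), so FOLLOW(C) is not added.
PREDICT(C → L id) = { 'b' }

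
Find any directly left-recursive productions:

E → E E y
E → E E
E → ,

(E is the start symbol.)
E → E E y: LEFT RECURSIVE (starts with E)
E → E E: LEFT RECURSIVE (starts with E)
E → ,: starts with ','

The grammar has direct left recursion on: E.

Answer: Yes, E is left-recursive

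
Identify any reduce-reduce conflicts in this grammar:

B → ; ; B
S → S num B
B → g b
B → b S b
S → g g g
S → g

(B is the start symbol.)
Augment with B' → B and build the canonical LR(0) collection (I0 = CLOSURE({[B' → . B]}), then GOTO on every symbol after a dot until no new states appear). It has 15 states:
  I0: { [B → . ; ; B], [B → . b S b], [B → . g b], [B' → . B] }  — shift
  I1: { [B → ; . ; B] }  — shift
  I2: { [B' → B .] }  — accept
  I3: { [B → b . S b], [S → . S num B], [S → . g g g], [S → . g] }  — shift
  I4: { [B → g . b] }  — shift
  I5: { [B → g b .] }  — reduce
  I6: { [B → b S . b], [S → S . num B] }  — shift
  I7: { [S → g . g g], [S → g .] }  — shift, reduce
  I8: { [S → g g . g] }  — shift
  I9: { [S → g g g .] }  — reduce
  I10: { [B → b S b .] }  — reduce
  I11: { [B → . ; ; B], [B → . b S b], [B → . g b], [S → S num . B] }  — shift
  I12: { [S → S num B .] }  — reduce
  I13: { [B → . ; ; B], [B → . b S b], [B → . g b], [B → ; ; . B] }  — shift
  I14: { [B → ; ; B .] }  — reduce

No state contains more than one complete item.

Answer: No reduce-reduce conflicts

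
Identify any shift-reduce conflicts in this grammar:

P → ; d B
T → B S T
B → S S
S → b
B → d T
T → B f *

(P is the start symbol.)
Augment with P' → P and build the canonical LR(0) collection (I0 = CLOSURE({[P' → . P]}), then GOTO on every symbol after a dot until no new states appear). It has 15 states:
  I0: { [P → . ; d B], [P' → . P] }  — shift
  I1: { [P → ; . d B] }  — shift
  I2: { [P' → P .] }  — accept
  I3: { [B → . S S], [B → . d T], [P → ; d . B], [S → . b] }  — shift
  I4: { [P → ; d B .] }  — reduce
  I5: { [B → S . S], [S → . b] }  — shift
  I6: { [S → b .] }  — reduce
  I7: { [B → . S S], [B → . d T], [B → d . T], [S → . b], [T → . B S T], [T → . B f *] }  — shift
  I8: { [S → . b], [T → B . S T], [T → B . f *] }  — shift
  I9: { [B → d T .] }  — reduce
  I10: { [B → . S S], [B → . d T], [S → . b], [T → . B S T], [T → . B f *], [T → B S . T] }  — shift
  I11: { [T → B f . *] }  — shift
  I12: { [T → B f * .] }  — reduce
  I13: { [T → B S T .] }  — reduce
  I14: { [B → S S .] }  — reduce

No state contains both a complete item and a shift item.

Answer: No shift-reduce conflicts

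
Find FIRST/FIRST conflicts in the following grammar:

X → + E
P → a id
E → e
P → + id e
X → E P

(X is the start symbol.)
No FIRST/FIRST conflicts.

A FIRST/FIRST conflict occurs when two productions N → α and N → β for the same non-terminal have FIRST(α) ∩ FIRST(β) ≠ ∅ (with ε ∈ FIRST of a nullable right-hand side, so two nullable alternatives also conflict).

FIRST sets of the non-terminals at (or reachable through a nullable prefix from) the front of some alternative:
  FIRST(E) = { 'e' }

Productions for X:
  X → + E: FIRST = { '+' }
  X → E P: FIRST = { 'e' }
Productions for P:
  P → a id: FIRST = { 'a' }
  P → + id e: FIRST = { '+' }
E has only one production, so no FIRST/FIRST conflict is possible there.

All alternatives of each non-terminal have pairwise disjoint FIRST sets.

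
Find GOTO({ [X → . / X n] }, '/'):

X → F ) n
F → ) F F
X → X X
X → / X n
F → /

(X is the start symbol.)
GOTO(I, '/') = CLOSURE({ [A → αX.β] : [A → α.Xβ] ∈ I, X = '/' })

Items with dot before '/', with the dot advanced:
  [X → . / X n] → [X → / . X n]
Closure of the advanced items:
  [X → / . X n] has the dot before X: add [X → . F ) n], [X → . X X], [X → . / X n]
  [X → . F ) n] has the dot before F: add [F → . ) F F], [F → . /]

GOTO = { [F → . ) F F], [F → . /], [X → . / X n], [X → . F ) n], [X → . X X], [X → / . X n] }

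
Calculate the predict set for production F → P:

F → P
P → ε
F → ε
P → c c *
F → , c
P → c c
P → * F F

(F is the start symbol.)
{ $, '*', ',', 'c' }

PREDICT(F → P) = (FIRST(RHS) \ {ε}) ∪ (FOLLOW(F) if ε ∈ FIRST(RHS), i.e. RHS ⇒* ε)
FIRST(P) = { '*', 'c', ε }
FIRST(P) = { '*', 'c', ε }
ε ∈ FIRST(P) (the right-hand side is nullable), so add FOLLOW(F) = { $, '*', ',', 'c' }
PREDICT(F → P) = { $, '*', ',', 'c' }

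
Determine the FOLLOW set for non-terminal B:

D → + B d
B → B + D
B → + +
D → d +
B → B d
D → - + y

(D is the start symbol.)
In D → + B d: B is followed by d, add FIRST(d) \ {ε} = { 'd' }
In B → B + D: B is followed by '+' D, add FIRST('+' D) \ {ε} = { '+' }
In B → B d: B is followed by d, add FIRST(d) \ {ε} = { 'd' }

Taking the union: FOLLOW(B) = { '+', 'd' }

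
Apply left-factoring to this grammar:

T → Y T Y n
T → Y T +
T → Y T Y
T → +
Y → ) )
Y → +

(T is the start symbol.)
T → Y T T'
T' → Y T''
T'' → n
T'' → ε
T' → +
T → +
Y → ) )
Y → +

Left-factoring transforms A → αβ₁ | αβ₂ into A → αA' and A' → β₁ | β₂
(α is the longest common prefix among the alternatives). Repeat until
no nonterminal has two alternatives with a common prefix.

Round 1: T has alternatives sharing prefix 'Y T'. Introduce T': T → Y T T'
  Add: T' → Y n
  Add: T' → +
  Add: T' → Y

Round 2: T' has alternatives sharing prefix 'Y'. Introduce T'': T' → Y T''
  Add: T'' → n
  Add: T'' → ε

No remaining common prefixes — done.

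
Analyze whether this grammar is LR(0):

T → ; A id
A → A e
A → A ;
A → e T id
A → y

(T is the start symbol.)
Augment with T' → T and build the canonical LR(0) collection (I0 = CLOSURE({[T' → . T]}), then GOTO on every symbol after a dot until no new states appear). It has 11 states:
  I0: { [T → . ; A id], [T' → . T] }  — shift
  I1: { [A → . A ;], [A → . A e], [A → . e T id], [A → . y], [T → ; . A id] }  — shift
  I2: { [T' → T .] }  — accept
  I3: { [A → A . ;], [A → A . e], [T → ; A . id] }  — shift
  I4: { [A → e . T id], [T → . ; A id] }  — shift
  I5: { [A → y .] }  — reduce
  I6: { [A → e T . id] }  — shift
  I7: { [A → e T id .] }  — reduce
  I8: { [A → A ; .] }  — reduce
  I9: { [A → A e .] }  — reduce
  I10: { [T → ; A id .] }  — reduce

Every state is either a pure shift/goto state or contains exactly one complete item and nothing to shift — no conflicts. The grammar is LR(0).

Answer: Yes, the grammar is LR(0)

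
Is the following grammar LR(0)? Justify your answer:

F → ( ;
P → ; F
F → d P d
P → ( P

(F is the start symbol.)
Yes, the grammar is LR(0)

Augment with F' → F and build the canonical LR(0) collection (I0 = CLOSURE({[F' → . F]}), then GOTO on every symbol after a dot until no new states appear). It has 11 states:
  I0: { [F → . ( ;], [F → . d P d], [F' → . F] }  — shift
  I1: { [F → ( . ;] }  — shift
  I2: { [F' → F .] }  — accept
  I3: { [F → d . P d], [P → . ( P], [P → . ; F] }  — shift
  I4: { [P → ( . P], [P → . ( P], [P → . ; F] }  — shift
  I5: { [F → . ( ;], [F → . d P d], [P → ; . F] }  — shift
  I6: { [F → d P . d] }  — shift
  I7: { [F → d P d .] }  — reduce
  I8: { [P → ; F .] }  — reduce
  I9: { [P → ( P .] }  — reduce
  I10: { [F → ( ; .] }  — reduce

Every state is either a pure shift/goto state or contains exactly one complete item and nothing to shift — no conflicts. The grammar is LR(0).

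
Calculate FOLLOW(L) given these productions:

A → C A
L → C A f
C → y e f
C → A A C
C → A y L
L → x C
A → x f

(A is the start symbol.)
In C → A y L: L is at the end, add FOLLOW(C)

The FOLLOW sets referred to above (computed the same way, to a fixed point):
  FOLLOW(C) = { 'x', 'y' }

Taking the union: FOLLOW(L) = { 'x', 'y' }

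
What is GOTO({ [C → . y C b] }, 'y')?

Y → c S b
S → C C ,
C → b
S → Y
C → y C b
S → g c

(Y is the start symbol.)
{ [C → . b], [C → . y C b], [C → y . C b] }

GOTO(I, 'y') = CLOSURE({ [A → αX.β] : [A → α.Xβ] ∈ I, X = 'y' })

Items with dot before 'y', with the dot advanced:
  [C → . y C b] → [C → y . C b]
Closure of the advanced items:
  [C → y . C b] has the dot before C: add [C → . b], [C → . y C b]

GOTO = { [C → . b], [C → . y C b], [C → y . C b] }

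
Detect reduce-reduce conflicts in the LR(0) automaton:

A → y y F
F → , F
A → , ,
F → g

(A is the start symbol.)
Augment with A' → A and build the canonical LR(0) collection (I0 = CLOSURE({[A' → . A]}), then GOTO on every symbol after a dot until no new states appear). It has 10 states:
  I0: { [A → . , ,], [A → . y y F], [A' → . A] }  — shift
  I1: { [A → , . ,] }  — shift
  I2: { [A' → A .] }  — accept
  I3: { [A → y . y F] }  — shift
  I4: { [A → y y . F], [F → . , F], [F → . g] }  — shift
  I5: { [F → , . F], [F → . , F], [F → . g] }  — shift
  I6: { [A → y y F .] }  — reduce
  I7: { [F → g .] }  — reduce
  I8: { [F → , F .] }  — reduce
  I9: { [A → , , .] }  — reduce

No state contains more than one complete item.

Answer: No reduce-reduce conflicts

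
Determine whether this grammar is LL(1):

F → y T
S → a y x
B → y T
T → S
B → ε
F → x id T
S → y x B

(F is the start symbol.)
A grammar is LL(1) if for each non-terminal N with multiple productions, the predict sets of those productions are pairwise disjoint, where PREDICT(N → α) = (FIRST(α) \ {ε}) ∪ (FOLLOW(N) if α ⇒* ε).

Relevant sets:
  FOLLOW(B) = { $ }

For F:
  PREDICT(F → y T) = { 'y' }
  PREDICT(F → x id T) = { 'x' }
For S:
  PREDICT(S → a y x) = { 'a' }
  PREDICT(S → y x B) = { 'y' }
For B:
  PREDICT(B → y T) = { 'y' }
  PREDICT(B → ε) = { $ }
T has a single production, so nothing to check there.

All predict sets are disjoint. The grammar IS LL(1).

Answer: Yes, the grammar is LL(1).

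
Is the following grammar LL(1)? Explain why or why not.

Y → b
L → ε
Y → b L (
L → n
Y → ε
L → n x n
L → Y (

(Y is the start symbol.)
No. Predict set conflict for Y: { 'b' }

A grammar is LL(1) if for each non-terminal N with multiple productions, the predict sets of those productions are pairwise disjoint, where PREDICT(N → α) = (FIRST(α) \ {ε}) ∪ (FOLLOW(N) if α ⇒* ε).

Relevant sets:
  FIRST(Y) = { 'b', ε }
  FOLLOW(Y) = { $, '(' }
  FOLLOW(L) = { '(' }

For Y:
  PREDICT(Y → b) = { 'b' }
  PREDICT(Y → b L '(') = { 'b' }
  PREDICT(Y → ε) = { $, '(' }
For L:
  PREDICT(L → ε) = { '(' }
  PREDICT(L → n) = { 'n' }
  PREDICT(L → n x n) = { 'n' }
  PREDICT(L → Y '(') = { '(', 'b' }

Conflict found: Predict set conflict for Y: { 'b' }
The grammar is NOT LL(1).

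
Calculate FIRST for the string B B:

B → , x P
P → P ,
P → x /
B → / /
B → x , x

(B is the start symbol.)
FIRST sets of the non-terminals involved (from the grammar, by fixed-point iteration):
  FIRST(B) = { ',', '/', 'x' }

To compute FIRST(B B), process the symbols left to right:
Symbol B is a non-terminal. Add FIRST(B) \ {ε} = { ',', '/', 'x' }
B is not nullable (ε ∉ FIRST(B)), so stop here.
FIRST(B B) = { ',', '/', 'x' }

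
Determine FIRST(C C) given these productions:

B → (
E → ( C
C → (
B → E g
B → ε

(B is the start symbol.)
{ '(' }

FIRST sets of the non-terminals involved (from the grammar, by fixed-point iteration):
  FIRST(C) = { '(' }

To compute FIRST(C C), process the symbols left to right:
Symbol C is a non-terminal. Add FIRST(C) \ {ε} = { '(' }
C is not nullable (ε ∉ FIRST(C)), so stop here.
FIRST(C C) = { '(' }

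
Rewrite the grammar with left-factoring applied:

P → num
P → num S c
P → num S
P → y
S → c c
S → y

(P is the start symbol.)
Left-factoring transforms A → αβ₁ | αβ₂ into A → αA' and A' → β₁ | β₂
(α is the longest common prefix among the alternatives). Repeat until
no nonterminal has two alternatives with a common prefix.

Round 1: P has alternatives sharing prefix 'num'. Introduce P': P → num P'
  Add: P' → ε
  Add: P' → S c
  Add: P' → S

Round 2: P' has alternatives sharing prefix 'S'. Introduce P'': P' → S P''
  Add: P'' → c
  Add: P'' → ε

No remaining common prefixes — done.

Resulting grammar:
P → num P'
P' → ε
P' → S P''
P'' → c
P'' → ε
P → y
S → c c
S → y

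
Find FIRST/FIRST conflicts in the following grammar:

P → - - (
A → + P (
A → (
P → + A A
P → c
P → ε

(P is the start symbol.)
A FIRST/FIRST conflict occurs when two productions N → α and N → β for the same non-terminal have FIRST(α) ∩ FIRST(β) ≠ ∅ (with ε ∈ FIRST of a nullable right-hand side, so two nullable alternatives also conflict).

Productions for P:
  P → - - (: FIRST = { '-' }
  P → + A A: FIRST = { '+' }
  P → c: FIRST = { 'c' }
  P → ε: FIRST = { ε }
Productions for A:
  A → + P (: FIRST = { '+' }
  A → (: FIRST = { '(' }

All alternatives of each non-terminal have pairwise disjoint FIRST sets.

Answer: No FIRST/FIRST conflicts.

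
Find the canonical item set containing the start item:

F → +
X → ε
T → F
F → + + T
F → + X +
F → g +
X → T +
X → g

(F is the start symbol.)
{ [F → . + + T], [F → . + X +], [F → . +], [F → . g +], [F' → . F] }

First, augment the grammar with F' → F
I₀ = CLOSURE({ [F' → . F] }):
  [F' → . F] has the dot before F: add [F → . +], [F → . + + T], [F → . + X +], [F → . g +]
No further items can be added.

I₀ = { [F → . + + T], [F → . + X +], [F → . +], [F → . g +], [F' → . F] }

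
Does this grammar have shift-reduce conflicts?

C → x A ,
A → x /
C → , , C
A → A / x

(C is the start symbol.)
Augment with C' → C and build the canonical LR(0) collection (I0 = CLOSURE({[C' → . C]}), then GOTO on every symbol after a dot until no new states appear). It has 12 states:
  I0: { [C → . , , C], [C → . x A ,], [C' → . C] }  — shift
  I1: { [C → , . , C] }  — shift
  I2: { [C' → C .] }  — accept
  I3: { [A → . A / x], [A → . x /], [C → x . A ,] }  — shift
  I4: { [A → A . / x], [C → x A . ,] }  — shift
  I5: { [A → x . /] }  — shift
  I6: { [A → x / .] }  — reduce
  I7: { [C → x A , .] }  — reduce
  I8: { [A → A / . x] }  — shift
  I9: { [A → A / x .] }  — reduce
  I10: { [C → , , . C], [C → . , , C], [C → . x A ,] }  — shift
  I11: { [C → , , C .] }  — reduce

No state contains both a complete item and a shift item.

Answer: No shift-reduce conflicts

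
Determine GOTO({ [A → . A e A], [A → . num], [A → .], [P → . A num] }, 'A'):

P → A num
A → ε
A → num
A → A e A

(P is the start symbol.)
{ [A → A . e A], [P → A . num] }

GOTO(I, 'A') = CLOSURE({ [A → αX.β] : [A → α.Xβ] ∈ I, X = 'A' })

Items with dot before 'A', with the dot advanced:
  [A → . A e A] → [A → A . e A]
  [P → . A num] → [P → A . num]
Closure adds nothing (no advanced item has the dot before a non-terminal).

GOTO = { [A → A . e A], [P → A . num] }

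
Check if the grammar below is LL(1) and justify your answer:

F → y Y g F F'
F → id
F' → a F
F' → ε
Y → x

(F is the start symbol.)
No. Predict set conflict for F': { 'a' }

A grammar is LL(1) if for each non-terminal N with multiple productions, the predict sets of those productions are pairwise disjoint, where PREDICT(N → α) = (FIRST(α) \ {ε}) ∪ (FOLLOW(N) if α ⇒* ε).

Relevant sets:
  FOLLOW(F') = { $, 'a' }

For F:
  PREDICT(F → y Y g F F') = { 'y' }
  PREDICT(F → id) = { 'id' }
For F':
  PREDICT(F' → a F) = { 'a' }
  PREDICT(F' → ε) = { $, 'a' }
Y has a single production, so nothing to check there.

Conflict found: Predict set conflict for F': { 'a' }
The grammar is NOT LL(1).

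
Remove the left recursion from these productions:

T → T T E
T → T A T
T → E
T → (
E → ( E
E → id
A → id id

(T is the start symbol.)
T is directly left-recursive. The standard transformation for
  A → A α₁ | ... | A α_m | β₁ | ... | β_n
is
  A  → β₁ A' | ... | β_n A'
  A' → α₁ A' | ... | α_m A' | ε

T → E becomes T → E T'
T → ( becomes T → ( T'
T → T T E becomes T' → T E T'
T → T A T becomes T' → A T T'
Add T' → ε

Productions for other non-terminals are unchanged:
  E → ( E
  E → id
  A → id id

Resulting grammar:
T → E T'
T → ( T'
T' → T E T'
T' → A T T'
T' → ε
E → ( E
E → id
A → id id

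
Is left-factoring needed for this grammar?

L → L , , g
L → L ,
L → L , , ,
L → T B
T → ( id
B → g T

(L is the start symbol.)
Yes, L has productions with common prefix 'L ,'

Left-factoring is needed when two productions for the same non-terminal
share a common prefix on the right-hand side.

Productions for L:
  L → L , , g
  L → L ,
  L → L , , ,
  L → T B

Found common prefix 'L ,' in productions for L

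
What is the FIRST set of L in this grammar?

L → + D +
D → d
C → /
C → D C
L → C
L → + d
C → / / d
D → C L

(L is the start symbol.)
{ '+', '/', 'd' }

FIRST sets of the other non-terminals involved (by the same procedure, iterated to a fixed point):
  FIRST(C) = { '/', 'd' }

From L → + D +:
  - '+' is a terminal: add '+' and stop
From L → C:
  - C is a non-terminal: add FIRST(C) \ {ε} = { '/', 'd' }
    C is not nullable, so stop
From L → + d:
  - '+' is a terminal: add '+' and stop

Collecting: FIRST(L) = { '+', '/', 'd' }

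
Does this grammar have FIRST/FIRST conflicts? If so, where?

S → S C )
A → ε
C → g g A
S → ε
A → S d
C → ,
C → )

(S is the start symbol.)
FIRST sets of the non-terminals at (or reachable through a nullable prefix from) the front of some alternative:
  FIRST(S) = { ')', ',', 'g', ε }
  FIRST(C) = { ')', ',', 'g' }

Productions for S:
  S → S C ): FIRST = { ')', ',', 'g' }
  S → ε: FIRST = { ε }
Productions for A:
  A → ε: FIRST = { ε }
  A → S d: FIRST = { ')', ',', 'd', 'g' }
Productions for C:
  C → g g A: FIRST = { 'g' }
  C → ,: FIRST = { ',' }
  C → ): FIRST = { ')' }

All alternatives of each non-terminal have pairwise disjoint FIRST sets.

Answer: No FIRST/FIRST conflicts.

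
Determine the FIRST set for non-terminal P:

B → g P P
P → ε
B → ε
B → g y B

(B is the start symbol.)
To compute FIRST(P), examine every production with P on the left-hand side, reading each right-hand side left to right until a non-nullable symbol is reached.

From P → ε:
  - ε-production, so ε ∈ FIRST(P)

Collecting: FIRST(P) = { ε }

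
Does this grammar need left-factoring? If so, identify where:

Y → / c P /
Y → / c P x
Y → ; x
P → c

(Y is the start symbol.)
Yes, Y has productions with common prefix '/ c P'

Left-factoring is needed when two productions for the same non-terminal
share a common prefix on the right-hand side.

Productions for Y:
  Y → / c P /
  Y → / c P x
  Y → ; x

Found common prefix '/ c P' in productions for Y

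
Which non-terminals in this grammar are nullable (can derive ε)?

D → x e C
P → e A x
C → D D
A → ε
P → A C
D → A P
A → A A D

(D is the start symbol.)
A non-terminal is nullable if it can derive ε (the empty string): either it has an ε-production, or it has a production whose right-hand side consists entirely of nullable non-terminals.

ε-productions: A → ε
So A is immediately nullable.
No further non-terminal can be added: every production for the remaining non-terminals contains a terminal or a non-nullable non-terminal.
Nullable = { 'A' }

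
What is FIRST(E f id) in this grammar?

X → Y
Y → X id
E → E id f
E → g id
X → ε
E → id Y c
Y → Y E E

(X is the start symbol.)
FIRST sets of the non-terminals involved (from the grammar, by fixed-point iteration):
  FIRST(E) = { 'g', 'id' }

To compute FIRST(E f id), process the symbols left to right:
Symbol E is a non-terminal. Add FIRST(E) \ {ε} = { 'g', 'id' }
E is not nullable (ε ∉ FIRST(E)), so stop here.
FIRST(E f id) = { 'g', 'id' }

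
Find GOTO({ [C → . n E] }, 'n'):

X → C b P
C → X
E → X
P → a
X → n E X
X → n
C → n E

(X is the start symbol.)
GOTO(I, 'n') = CLOSURE({ [A → αX.β] : [A → α.Xβ] ∈ I, X = 'n' })

Items with dot before 'n', with the dot advanced:
  [C → . n E] → [C → n . E]
Closure of the advanced items:
  [C → n . E] has the dot before E: add [E → . X]
  [E → . X] has the dot before X: add [X → . C b P], [X → . n E X], [X → . n]
  [X → . C b P] has the dot before C: add [C → . X], [C → . n E]

GOTO = { [C → . X], [C → . n E], [C → n . E], [E → . X], [X → . C b P], [X → . n E X], [X → . n] }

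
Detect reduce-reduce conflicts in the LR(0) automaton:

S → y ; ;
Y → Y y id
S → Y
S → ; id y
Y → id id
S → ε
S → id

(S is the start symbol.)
No reduce-reduce conflicts

A reduce-reduce conflict occurs when an LR(0) state has two complete items [A → α .] and [B → β .] — both call for a reduction, and with no lookahead the parser cannot choose between them.

Augment with S' → S and build the canonical LR(0) collection (I0 = CLOSURE({[S' → . S]}), then GOTO on every symbol after a dot until no new states appear). It has 13 states:
  I0: { [S → . ; id y], [S → . Y], [S → . id], [S → . y ; ;], [S → .], [S' → . S], [Y → . Y y id], [Y → . id id] }  — shift, reduce
  I1: { [S → ; . id y] }  — shift
  I2: { [S' → S .] }  — accept
  I3: { [S → Y .], [Y → Y . y id] }  — shift, reduce
  I4: { [S → id .], [Y → id . id] }  — shift, reduce
  I5: { [S → y . ; ;] }  — shift
  I6: { [S → y ; . ;] }  — shift
  I7: { [S → y ; ; .] }  — reduce
  I8: { [Y → id id .] }  — reduce
  I9: { [Y → Y y . id] }  — shift
  I10: { [Y → Y y id .] }  — reduce
  I11: { [S → ; id . y] }  — shift
  I12: { [S → ; id y .] }  — reduce

No state contains more than one complete item.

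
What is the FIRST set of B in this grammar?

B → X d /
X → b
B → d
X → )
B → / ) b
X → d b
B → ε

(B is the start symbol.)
FIRST sets of the other non-terminals involved (by the same procedure, iterated to a fixed point):
  FIRST(X) = { ')', 'b', 'd' }

From B → X d /:
  - X is a non-terminal: add FIRST(X) \ {ε} = { ')', 'b', 'd' }
    X is not nullable, so stop
From B → d:
  - d is a terminal: add 'd' and stop
From B → / ) b:
  - '/' is a terminal: add '/' and stop
From B → ε:
  - ε-production, so ε ∈ FIRST(B)

Collecting: FIRST(B) = { ')', '/', 'b', 'd', ε }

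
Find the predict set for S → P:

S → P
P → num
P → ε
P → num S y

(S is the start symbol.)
PREDICT(S → P) = (FIRST(RHS) \ {ε}) ∪ (FOLLOW(S) if ε ∈ FIRST(RHS), i.e. RHS ⇒* ε)
FIRST(P) = { 'num', ε }
FIRST(P) = { 'num', ε }
ε ∈ FIRST(P) (the right-hand side is nullable), so add FOLLOW(S) = { $, 'y' }
PREDICT(S → P) = { $, 'num', 'y' }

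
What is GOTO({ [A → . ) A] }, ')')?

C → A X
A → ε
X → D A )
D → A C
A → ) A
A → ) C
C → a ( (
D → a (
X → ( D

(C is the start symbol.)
GOTO(I, ')') = CLOSURE({ [A → αX.β] : [A → α.Xβ] ∈ I, X = ')' })

Items with dot before ')', with the dot advanced:
  [A → . ) A] → [A → ) . A]
Closure of the advanced items:
  [A → ) . A] has the dot before A: add [A → .], [A → . ) A], [A → . ) C]

GOTO = { [A → ) . A], [A → . ) A], [A → . ) C], [A → .] }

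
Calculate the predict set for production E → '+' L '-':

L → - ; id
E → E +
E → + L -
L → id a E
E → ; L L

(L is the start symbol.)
PREDICT(E → '+' L '-') = (FIRST(RHS) \ {ε}) ∪ (FOLLOW(E) if ε ∈ FIRST(RHS), i.e. RHS ⇒* ε)
FIRST('+' L '-') = { '+' }
ε ∉ FIRST('+' L '-'), so FOLLOW(E) is not added.
PREDICT(E → '+' L '-') = { '+' }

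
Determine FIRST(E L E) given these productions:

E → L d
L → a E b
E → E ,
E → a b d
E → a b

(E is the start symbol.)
{ 'a' }

FIRST sets of the non-terminals involved (from the grammar, by fixed-point iteration):
  FIRST(E) = { 'a' }

To compute FIRST(E L E), process the symbols left to right:
Symbol E is a non-terminal. Add FIRST(E) \ {ε} = { 'a' }
E is not nullable (ε ∉ FIRST(E)), so stop here.
FIRST(E L E) = { 'a' }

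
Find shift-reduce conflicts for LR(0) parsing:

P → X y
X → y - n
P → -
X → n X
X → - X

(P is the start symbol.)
A shift-reduce conflict occurs when an LR(0) state has both:
  - a complete (reduce) item [A → α .] (dot at the end), and
  - a shift item [B → β . c γ] (dot before a terminal).

Augment with P' → P and build the canonical LR(0) collection (I0 = CLOSURE({[P' → . P]}), then GOTO on every symbol after a dot until no new states appear). It has 12 states:
  I0: { [P → . -], [P → . X y], [P' → . P], [X → . - X], [X → . n X], [X → . y - n] }  — shift
  I1: { [P → - .], [X → - . X], [X → . - X], [X → . n X], [X → . y - n] }  — shift, reduce
  I2: { [P' → P .] }  — accept
  I3: { [P → X . y] }  — shift
  I4: { [X → . - X], [X → . n X], [X → . y - n], [X → n . X] }  — shift
  I5: { [X → y . - n] }  — shift
  I6: { [X → y - . n] }  — shift
  I7: { [X → y - n .] }  — reduce
  I8: { [X → - . X], [X → . - X], [X → . n X], [X → . y - n] }  — shift
  I9: { [X → n X .] }  — reduce
  I10: { [X → - X .] }  — reduce
  I11: { [P → X y .] }  — reduce

I1 contains reduce item [P → - .] and shift items [X → . - X], [X → . n X], [X → . y - n] — shift-reduce conflict.

Answer: Yes — I1: [P → - .] vs [X → . - X]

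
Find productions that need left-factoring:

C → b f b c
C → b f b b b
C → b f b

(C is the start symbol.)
Yes, C has productions with common prefix 'b f b'

Left-factoring is needed when two productions for the same non-terminal
share a common prefix on the right-hand side.

Productions for C:
  C → b f b c
  C → b f b b b
  C → b f b

Found common prefix 'b f b' in productions for C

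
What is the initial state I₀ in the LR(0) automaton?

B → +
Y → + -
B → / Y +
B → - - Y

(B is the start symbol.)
First, augment the grammar with B' → B
I₀ = CLOSURE({ [B' → . B] }):
  [B' → . B] has the dot before B: add [B → . +], [B → . / Y +], [B → . - - Y]
No further items can be added.

I₀ = { [B → . +], [B → . - - Y], [B → . / Y +], [B' → . B] }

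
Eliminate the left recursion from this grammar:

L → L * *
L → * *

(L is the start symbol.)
L → * * L'
L' → * * L'
L' → ε

L is directly left-recursive. The standard transformation for
  A → A α₁ | ... | A α_m | β₁ | ... | β_n
is
  A  → β₁ A' | ... | β_n A'
  A' → α₁ A' | ... | α_m A' | ε

L → * * becomes L → * * L'
L → L * * becomes L' → * * L'
Add L' → ε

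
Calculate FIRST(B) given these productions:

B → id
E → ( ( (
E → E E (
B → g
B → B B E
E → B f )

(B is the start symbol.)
{ 'g', 'id' }

To compute FIRST(B), examine every production with B on the left-hand side, reading each right-hand side left to right until a non-nullable symbol is reached.

From B → id:
  - id is a terminal: add 'id' and stop
From B → g:
  - g is a terminal: add 'g' and stop
From B → B B E:
  - B is the symbol being defined: contributes nothing new
    B is not nullable, so stop

Collecting: FIRST(B) = { 'g', 'id' }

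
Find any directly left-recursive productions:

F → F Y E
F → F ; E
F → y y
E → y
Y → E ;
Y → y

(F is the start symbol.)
F → F Y E: LEFT RECURSIVE (starts with F)
F → F ; E: LEFT RECURSIVE (starts with F)
F → y y: starts with y
E → y: starts with y
Y → E ;: starts with E
Y → y: starts with y

The grammar has direct left recursion on: F.

Answer: Yes, F is left-recursive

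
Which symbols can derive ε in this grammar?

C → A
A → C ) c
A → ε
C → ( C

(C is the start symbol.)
A non-terminal is nullable if it can derive ε (the empty string): either it has an ε-production, or it has a production whose right-hand side consists entirely of nullable non-terminals.

ε-productions: A → ε
So A is immediately nullable.
C → A: every symbol on the right is nullable, so C is nullable too.
Every non-terminal is now nullable.
Nullable = { 'A', 'C' }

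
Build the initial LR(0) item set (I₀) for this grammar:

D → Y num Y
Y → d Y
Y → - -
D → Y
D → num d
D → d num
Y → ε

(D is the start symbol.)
{ [D → . Y num Y], [D → . Y], [D → . d num], [D → . num d], [D' → . D], [Y → . - -], [Y → . d Y], [Y → .] }

First, augment the grammar with D' → D
I₀ = CLOSURE({ [D' → . D] }):
  [D' → . D] has the dot before D: add [D → . Y num Y], [D → . Y], [D → . num d], [D → . d num]
  [D → . Y num Y] has the dot before Y: add [Y → . d Y], [Y → . - -], [Y → .]
No further items can be added.

I₀ = { [D → . Y num Y], [D → . Y], [D → . d num], [D → . num d], [D' → . D], [Y → . - -], [Y → . d Y], [Y → .] }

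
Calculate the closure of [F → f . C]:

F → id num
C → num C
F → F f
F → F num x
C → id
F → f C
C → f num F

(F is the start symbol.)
Start with: [F → f . C]
  [F → f . C] has the dot before C: add [C → . num C], [C → . id], [C → . f num F]
No further items can be added.

CLOSURE = { [C → . f num F], [C → . id], [C → . num C], [F → f . C] }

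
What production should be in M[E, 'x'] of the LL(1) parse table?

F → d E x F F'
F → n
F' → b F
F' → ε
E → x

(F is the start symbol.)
To find M[E, 'x'], we find productions for E where 'x' is in the predict set (PREDICT(N → α) = (FIRST(α) \ {ε}) ∪ (FOLLOW(N) if α ⇒* ε)).

E → x: PREDICT = { 'x' }
  'x' is in predict set, so this production goes in M[E, 'x']

M[E, 'x'] = E → x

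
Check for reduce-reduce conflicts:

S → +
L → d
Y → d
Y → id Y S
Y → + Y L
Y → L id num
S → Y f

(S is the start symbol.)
Yes — I5: [L → d .] vs [Y → d .]

A reduce-reduce conflict occurs when an LR(0) state has two complete items [A → α .] and [B → β .] — both call for a reduction, and with no lookahead the parser cannot choose between them.

Augment with S' → S and build the canonical LR(0) collection (I0 = CLOSURE({[S' → . S]}), then GOTO on every symbol after a dot until no new states appear). It has 16 states:
  I0: { [L → . d], [S → . +], [S → . Y f], [S' → . S], [Y → . + Y L], [Y → . L id num], [Y → . d], [Y → . id Y S] }  — shift
  I1: { [L → . d], [S → + .], [Y → + . Y L], [Y → . + Y L], [Y → . L id num], [Y → . d], [Y → . id Y S] }  — shift, reduce
  I2: { [Y → L . id num] }  — shift
  I3: { [S' → S .] }  — accept
  I4: { [S → Y . f] }  — shift
  I5: { [L → d .], [Y → d .] }  — 2 reduces
  I6: { [L → . d], [Y → . + Y L], [Y → . L id num], [Y → . d], [Y → . id Y S], [Y → id . Y S] }  — shift
  I7: { [L → . d], [Y → + . Y L], [Y → . + Y L], [Y → . L id num], [Y → . d], [Y → . id Y S] }  — shift
  I8: { [L → . d], [S → . +], [S → . Y f], [Y → . + Y L], [Y → . L id num], [Y → . d], [Y → . id Y S], [Y → id Y . S] }  — shift
  I9: { [Y → id Y S .] }  — reduce
  I10: { [L → . d], [Y → + Y . L] }  — shift
  I11: { [Y → + Y L .] }  — reduce
  I12: { [L → d .] }  — reduce
  I13: { [S → Y f .] }  — reduce
  I14: { [Y → L id . num] }  — shift
  I15: { [Y → L id num .] }  — reduce

I5 contains complete items [L → d .], [Y → d .] — reduce-reduce conflict.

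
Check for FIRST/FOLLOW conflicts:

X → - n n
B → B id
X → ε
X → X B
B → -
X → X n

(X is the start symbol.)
Yes. X → '-' n n with FOLLOW(X) on { '-' }; X → X B with FOLLOW(X) on { '-', 'n' }; X → X n with FOLLOW(X) on { '-', 'n' }

A FIRST/FOLLOW conflict occurs when a non-terminal N has a nullable alternative N → β (β ⇒* ε) and another alternative N → α with FIRST(α) ∩ FOLLOW(N) ≠ ∅: on such a lookahead the parser cannot decide between expanding α and letting N vanish via β.

Nullable non-terminals: X.
FIRST sets used below: FIRST(X) = { '-', 'n', ε }, FIRST(B) = { '-' }

X: nullable alternative(s) X → ε; FOLLOW(X) = { $, '-', 'n' }
  X → - n n: FIRST \ {ε} = { '-' } — overlaps FOLLOW(X) on { '-' }: CONFLICT
  X → ε: FIRST \ {ε} = { } — this is the only nullable alternative, skip
  X → X B: FIRST \ {ε} = { '-', 'n' } — overlaps FOLLOW(X) on { '-', 'n' }: CONFLICT
  X → X n: FIRST \ {ε} = { '-', 'n' } — overlaps FOLLOW(X) on { '-', 'n' }: CONFLICT

B has no nullable alternative, so no FIRST/FOLLOW check is needed there.

So the grammar has 3 FIRST/FOLLOW conflicts (marked CONFLICT above).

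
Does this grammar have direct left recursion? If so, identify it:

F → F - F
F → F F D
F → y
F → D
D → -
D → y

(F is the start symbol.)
Direct left recursion occurs when N → N α for some non-terminal N (the right-hand side begins with the left-hand side itself).

F → F - F: LEFT RECURSIVE (starts with F)
F → F F D: LEFT RECURSIVE (starts with F)
F → y: starts with y
F → D: starts with D
D → -: starts with '-'
D → y: starts with y

The grammar has direct left recursion on: F.

Answer: Yes, F is left-recursive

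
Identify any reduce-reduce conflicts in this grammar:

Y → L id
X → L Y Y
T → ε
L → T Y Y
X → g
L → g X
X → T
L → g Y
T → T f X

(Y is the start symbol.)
Yes — I6: [T → .] vs [X → T .]; I9: [T → .] vs [X → g .]

A reduce-reduce conflict occurs when an LR(0) state has two complete items [A → α .] and [B → β .] — both call for a reduction, and with no lookahead the parser cannot choose between them.

Augment with Y' → Y and build the canonical LR(0) collection (I0 = CLOSURE({[Y' → . Y]}), then GOTO on every symbol after a dot until no new states appear). It has 18 states:
  I0: { [L → . T Y Y], [L → . g X], [L → . g Y], [T → . T f X], [T → .], [Y → . L id], [Y' → . Y] }  — shift, reduce
  I1: { [Y → L . id] }  — shift
  I2: { [L → . T Y Y], [L → . g X], [L → . g Y], [L → T . Y Y], [T → . T f X], [T → .], [T → T . f X], [Y → . L id] }  — shift, reduce
  I3: { [Y' → Y .] }  — accept
  I4: { [L → . T Y Y], [L → . g X], [L → . g Y], [L → g . X], [L → g . Y], [T → . T f X], [T → .], [X → . L Y Y], [X → . T], [X → . g], [Y → . L id] }  — shift, reduce
  I5: { [L → . T Y Y], [L → . g X], [L → . g Y], [T → . T f X], [T → .], [X → L . Y Y], [Y → . L id], [Y → L . id] }  — shift, reduce
  I6: { [L → . T Y Y], [L → . g X], [L → . g Y], [L → T . Y Y], [T → . T f X], [T → .], [T → T . f X], [X → T .], [Y → . L id] }  — shift, 2 reduces
  I7: { [L → g X .] }  — reduce
  I8: { [L → g Y .] }  — reduce
  I9: { [L → . T Y Y], [L → . g X], [L → . g Y], [L → g . X], [L → g . Y], [T → . T f X], [T → .], [X → . L Y Y], [X → . T], [X → . g], [X → g .], [Y → . L id] }  — shift, 2 reduces
  I10: { [L → . T Y Y], [L → . g X], [L → . g Y], [L → T Y . Y], [T → . T f X], [T → .], [Y → . L id] }  — shift, reduce
  I11: { [L → . T Y Y], [L → . g X], [L → . g Y], [T → . T f X], [T → .], [T → T f . X], [X → . L Y Y], [X → . T], [X → . g] }  — shift, reduce
  I12: { [L → . T Y Y], [L → . g X], [L → . g Y], [T → . T f X], [T → .], [X → L . Y Y], [Y → . L id] }  — shift, reduce
  I13: { [T → T f X .] }  — reduce
  I14: { [L → . T Y Y], [L → . g X], [L → . g Y], [T → . T f X], [T → .], [X → L Y . Y], [Y → . L id] }  — shift, reduce
  I15: { [X → L Y Y .] }  — reduce
  I16: { [L → T Y Y .] }  — reduce
  I17: { [Y → L id .] }  — reduce

I6 contains complete items [T → .], [X → T .] — reduce-reduce conflict.
I9 contains complete items [T → .], [X → g .] — reduce-reduce conflict.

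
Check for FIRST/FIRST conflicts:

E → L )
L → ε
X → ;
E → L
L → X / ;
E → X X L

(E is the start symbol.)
Yes. E → L ')' / E → L on { ';' }; E → L ')' / E → X X L on { ';' }; E → L / E → X X L on { ';' }

A FIRST/FIRST conflict occurs when two productions N → α and N → β for the same non-terminal have FIRST(α) ∩ FIRST(β) ≠ ∅ (with ε ∈ FIRST of a nullable right-hand side, so two nullable alternatives also conflict).

FIRST sets of the non-terminals at (or reachable through a nullable prefix from) the front of some alternative:
  FIRST(L) = { ';', ε }
  FIRST(X) = { ';' }

Productions for E:
  E → L ): FIRST = { ')', ';' }
  E → L: FIRST = { ';', ε }
  E → X X L: FIRST = { ';' }
Productions for L:
  L → ε: FIRST = { ε }
  L → X / ;: FIRST = { ';' }
X has only one production, so no FIRST/FIRST conflict is possible there.

Conflict for E: E → L ) and E → L
  Overlap: { ';' }
Conflict for E: E → L ) and E → X X L
  Overlap: { ';' }
Conflict for E: E → L and E → X X L
  Overlap: { ';' }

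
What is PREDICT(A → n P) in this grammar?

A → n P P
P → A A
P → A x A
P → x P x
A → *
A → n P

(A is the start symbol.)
PREDICT(A → n P) = (FIRST(RHS) \ {ε}) ∪ (FOLLOW(A) if ε ∈ FIRST(RHS), i.e. RHS ⇒* ε)
FIRST(n P) = { 'n' }
ε ∉ FIRST(n P), so FOLLOW(A) is not added.
PREDICT(A → n P) = { 'n' }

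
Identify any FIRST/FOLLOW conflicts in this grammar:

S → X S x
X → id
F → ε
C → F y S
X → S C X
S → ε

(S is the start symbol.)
A FIRST/FOLLOW conflict occurs when a non-terminal N has a nullable alternative N → β (β ⇒* ε) and another alternative N → α with FIRST(α) ∩ FOLLOW(N) ≠ ∅: on such a lookahead the parser cannot decide between expanding α and letting N vanish via β.

Nullable non-terminals: F, S.
FIRST sets used below: FIRST(X) = { 'id', 'y' }
F has a nullable alternative but only one production, so nothing to check.

S: nullable alternative(s) S → ε; FOLLOW(S) = { $, 'id', 'x', 'y' }
  S → X S x: FIRST \ {ε} = { 'id', 'y' } — overlaps FOLLOW(S) on { 'id', 'y' }: CONFLICT
  S → ε: FIRST \ {ε} = { } — this is the only nullable alternative, skip

C, X have no nullable alternative, so no FIRST/FOLLOW check is needed there.

So the grammar has 1 FIRST/FOLLOW conflict (marked CONFLICT above).

Answer: Yes. S → X S x with FOLLOW(S) on { 'id', 'y' }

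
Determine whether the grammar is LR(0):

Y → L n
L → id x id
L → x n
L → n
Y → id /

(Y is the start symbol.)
Augment with Y' → Y and build the canonical LR(0) collection (I0 = CLOSURE({[Y' → . Y]}), then GOTO on every symbol after a dot until no new states appear). It has 11 states:
  I0: { [L → . id x id], [L → . n], [L → . x n], [Y → . L n], [Y → . id /], [Y' → . Y] }  — shift
  I1: { [Y → L . n] }  — shift
  I2: { [Y' → Y .] }  — accept
  I3: { [L → id . x id], [Y → id . /] }  — shift
  I4: { [L → n .] }  — reduce
  I5: { [L → x . n] }  — shift
  I6: { [L → x n .] }  — reduce
  I7: { [Y → id / .] }  — reduce
  I8: { [L → id x . id] }  — shift
  I9: { [L → id x id .] }  — reduce
  I10: { [Y → L n .] }  — reduce

Every state is either a pure shift/goto state or contains exactly one complete item and nothing to shift — no conflicts. The grammar is LR(0).

Answer: Yes, the grammar is LR(0)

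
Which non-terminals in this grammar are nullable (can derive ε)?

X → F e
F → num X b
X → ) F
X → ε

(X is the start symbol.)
A non-terminal is nullable if it can derive ε (the empty string): either it has an ε-production, or it has a production whose right-hand side consists entirely of nullable non-terminals.

ε-productions: X → ε
So X is immediately nullable.
No further non-terminal can be added: every production for the remaining non-terminals contains a terminal or a non-nullable non-terminal.
Nullable = { 'X' }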